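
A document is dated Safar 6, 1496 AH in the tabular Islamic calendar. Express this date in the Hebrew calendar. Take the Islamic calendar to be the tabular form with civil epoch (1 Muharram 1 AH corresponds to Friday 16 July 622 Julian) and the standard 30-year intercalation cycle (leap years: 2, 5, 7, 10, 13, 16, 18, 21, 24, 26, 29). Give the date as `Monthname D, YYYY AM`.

Adar I 7, 5833 AM

Both dates share Julian Day Number 2478253; in the Hebrew calendar that is 7 Adar I 5833 AM.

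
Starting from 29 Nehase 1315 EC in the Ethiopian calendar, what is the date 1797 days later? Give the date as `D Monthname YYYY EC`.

Counting 1797 days forward from JDN 2204517 reaches JDN 2206314, which is 29 Hamle 1320 EC.

29 Hamle 1320 EC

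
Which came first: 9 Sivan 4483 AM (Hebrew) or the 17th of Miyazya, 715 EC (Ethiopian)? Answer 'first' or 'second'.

The two dates have Julian Day Numbers 1985272 and 1985235 respectively.
Since 1985235 < 1985272, the second date comes first.

second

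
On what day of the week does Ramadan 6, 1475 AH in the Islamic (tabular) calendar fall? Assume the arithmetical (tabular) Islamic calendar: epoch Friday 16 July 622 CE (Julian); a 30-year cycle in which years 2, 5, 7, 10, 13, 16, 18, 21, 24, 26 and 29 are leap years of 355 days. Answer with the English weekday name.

This is JDN 2471017 (24 April 2053 Gregorian).
Since JDN mod 7 = 3 (0 = Monday), the day is Thursday.

Thursday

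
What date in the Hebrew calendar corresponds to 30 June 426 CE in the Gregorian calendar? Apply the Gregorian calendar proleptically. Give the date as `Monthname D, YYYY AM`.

Julian Day Number of the source date = 1876834.
Converting JDN 1876834 to the Hebrew calendar gives 8 Tammuz 4186 AM.

Tammuz 8, 4186 AM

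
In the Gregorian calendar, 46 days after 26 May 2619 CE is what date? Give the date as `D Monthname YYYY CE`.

11 July 2619 CE

Counting 46 days forward from JDN 2677775 reaches JDN 2677821, which is 11 July 2619 CE.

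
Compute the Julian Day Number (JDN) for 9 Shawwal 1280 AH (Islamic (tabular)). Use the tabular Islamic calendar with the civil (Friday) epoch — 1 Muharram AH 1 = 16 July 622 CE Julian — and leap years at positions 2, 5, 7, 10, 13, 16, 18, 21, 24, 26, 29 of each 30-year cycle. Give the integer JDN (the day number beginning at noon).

2401949

In the Gregorian calendar the same day is 18 March 1864.
JDN 2451545 is 1 January 2000 CE (Gregorian); the target day is −49596 days from there, so JDN = 2401949.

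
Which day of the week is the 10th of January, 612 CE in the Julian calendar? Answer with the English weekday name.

This is JDN 1944600 (13 January 612 Gregorian).
1944600 ≡ 0 (mod 7); counting from Monday = 0 gives Monday.

Monday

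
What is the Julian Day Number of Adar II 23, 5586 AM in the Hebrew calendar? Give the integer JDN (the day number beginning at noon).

In the Gregorian calendar the same day is 1 April 1826.
JDN 2451545 is 1 January 2000 CE (Gregorian); the target day is −63462 days from there, so JDN = 2388083.

2388083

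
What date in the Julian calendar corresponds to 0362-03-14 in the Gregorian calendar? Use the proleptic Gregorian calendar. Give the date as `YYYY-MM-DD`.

The Julian–Gregorian offset here is 1 day (Julian trailing).
14 March 362 Gregorian − 1 day → 13 March 362 Julian.

0362-03-13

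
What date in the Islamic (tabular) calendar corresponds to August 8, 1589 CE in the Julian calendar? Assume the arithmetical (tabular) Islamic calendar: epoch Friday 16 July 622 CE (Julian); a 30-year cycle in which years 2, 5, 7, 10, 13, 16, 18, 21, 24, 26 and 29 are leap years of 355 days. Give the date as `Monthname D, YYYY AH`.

Shawwal 6, 997 AH

The source date corresponds to 18 August 1589 in the Gregorian calendar (JDN 2301660).
That day falls on 6 Shawwal 997 AH in the tabular Islamic calendar.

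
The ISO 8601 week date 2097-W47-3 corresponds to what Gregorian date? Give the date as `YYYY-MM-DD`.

ISO week 1 of 2097 is the week containing the first Thursday of 2097.
Week 47, day 3 (Wednesday) lands on 2097-11-20.

2097-11-20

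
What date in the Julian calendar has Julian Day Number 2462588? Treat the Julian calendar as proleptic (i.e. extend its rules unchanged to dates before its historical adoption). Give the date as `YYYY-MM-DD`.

The Gregorian equivalent of JDN 2462588 is 27 March 2030.
In the Julian calendar that day is 2030-03-14.

2030-03-14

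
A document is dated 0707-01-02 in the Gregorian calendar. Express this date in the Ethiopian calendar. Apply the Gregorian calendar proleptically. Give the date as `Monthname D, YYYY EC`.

Tir 3, 699 EC

Both dates share Julian Day Number 1979287; in the Ethiopian calendar that is 3 Tir 699 EC.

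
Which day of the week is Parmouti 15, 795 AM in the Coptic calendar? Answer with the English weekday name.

This is JDN 2115262 (16 April 1079 Gregorian).
Since JDN mod 7 = 2 (0 = Monday), the day is Wednesday.

Wednesday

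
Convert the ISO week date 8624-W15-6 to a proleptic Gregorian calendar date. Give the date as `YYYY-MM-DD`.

ISO week 1 of 8624 is the week containing the first Thursday of 8624.
Week 15, day 6 (Saturday) lands on 8624-04-10.

8624-04-10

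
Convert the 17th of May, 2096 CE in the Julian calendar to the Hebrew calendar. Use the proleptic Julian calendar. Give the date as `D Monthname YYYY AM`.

Both dates share Julian Day Number 2486759; in the Hebrew calendar that is 9 Sivan 5856 AM.

9 Sivan 5856 AM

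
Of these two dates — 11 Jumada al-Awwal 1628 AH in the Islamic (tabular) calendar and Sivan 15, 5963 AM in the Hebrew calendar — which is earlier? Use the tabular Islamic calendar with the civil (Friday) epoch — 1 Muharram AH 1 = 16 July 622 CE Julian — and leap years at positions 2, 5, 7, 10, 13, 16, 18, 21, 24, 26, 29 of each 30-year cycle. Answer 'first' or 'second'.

Converting both to JDN: 2525123 vs 2525835; the smaller is the first.

first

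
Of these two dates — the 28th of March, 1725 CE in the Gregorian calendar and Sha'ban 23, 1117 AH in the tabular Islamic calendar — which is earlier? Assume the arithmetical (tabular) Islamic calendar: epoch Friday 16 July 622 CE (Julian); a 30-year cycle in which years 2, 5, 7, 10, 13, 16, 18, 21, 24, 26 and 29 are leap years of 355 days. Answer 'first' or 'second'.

second

First date → JDN 2351190; second date → JDN 2344142.
JDN 2344142 < JDN 2351190, so the second date is earlier.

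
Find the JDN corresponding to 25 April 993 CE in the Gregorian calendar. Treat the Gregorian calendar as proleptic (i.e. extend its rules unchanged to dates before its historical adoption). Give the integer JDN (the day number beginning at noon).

2083861

JDN 2299161 is 15 October 1582 CE (Gregorian); the target day is −215300 days from there, so JDN = 2083861.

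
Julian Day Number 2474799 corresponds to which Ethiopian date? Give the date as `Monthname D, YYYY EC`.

The Gregorian equivalent of JDN 2474799 is 1 September 2063.
In the Ethiopian calendar that day is Nehase 26, 2055 EC.

Nehase 26, 2055 EC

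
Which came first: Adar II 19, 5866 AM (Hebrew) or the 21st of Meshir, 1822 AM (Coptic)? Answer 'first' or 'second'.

second

Converting both to JDN: 2490345 vs 2490320; the smaller is the second.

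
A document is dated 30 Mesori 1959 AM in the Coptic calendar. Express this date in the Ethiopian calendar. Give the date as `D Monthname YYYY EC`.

Julian Day Number of the source date = 2540548.
Converting JDN 2540548 to the Ethiopian calendar gives 30 Nehase 2235 EC.

30 Nehase 2235 EC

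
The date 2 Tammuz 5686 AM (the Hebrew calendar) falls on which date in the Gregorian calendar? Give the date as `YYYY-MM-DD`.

Julian Day Number of the source date = 2424681.
Converting JDN 2424681 to the Gregorian calendar gives 14 June 1926 CE.

1926-06-14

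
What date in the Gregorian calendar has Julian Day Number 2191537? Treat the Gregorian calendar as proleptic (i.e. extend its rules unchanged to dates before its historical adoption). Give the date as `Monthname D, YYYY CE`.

February 14, 1288 CE

JDN 2451545 is 1 Jan 2000; 2191537 is −260008 days from there.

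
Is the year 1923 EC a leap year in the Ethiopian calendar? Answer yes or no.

1923 mod 4 = 3; in the Ethiopian calendar a year is leap when year mod 4 = 3, so it is a leap year.

yes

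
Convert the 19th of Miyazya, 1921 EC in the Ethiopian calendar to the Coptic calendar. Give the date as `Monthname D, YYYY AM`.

Parmouti 19, 1645 AM

The source date corresponds to 27 April 1929 in the Gregorian calendar (JDN 2425729).
That day falls on 19 Parmouti 1645 AM in the Coptic calendar.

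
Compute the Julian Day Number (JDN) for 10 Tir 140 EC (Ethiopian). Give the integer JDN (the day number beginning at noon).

Equivalently 5 January 148 (proleptic Gregorian).
JDN 2400001 is 17 November 1858 CE (Gregorian), MJD 0; the target day is −624881 days from there, so JDN = 1775120.

1775120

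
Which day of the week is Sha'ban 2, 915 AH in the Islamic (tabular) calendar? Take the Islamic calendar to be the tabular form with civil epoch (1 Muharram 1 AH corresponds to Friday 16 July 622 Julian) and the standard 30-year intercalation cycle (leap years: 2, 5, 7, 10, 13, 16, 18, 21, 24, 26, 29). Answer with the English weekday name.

Equivalently 25 November 1509 Gregorian, JDN 2272539.
JDN 2272539 mod 7 = 3, and JDN 0 was a Monday, so this is a Thursday.

Thursday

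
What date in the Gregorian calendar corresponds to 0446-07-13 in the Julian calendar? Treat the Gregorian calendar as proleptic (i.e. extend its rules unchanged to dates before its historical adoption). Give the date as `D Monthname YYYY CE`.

14 July 446 CE

At this point the Julian calendar is 1 day behind the Gregorian.
13 July 446 Julian + 1 day → 14 July 446 Gregorian.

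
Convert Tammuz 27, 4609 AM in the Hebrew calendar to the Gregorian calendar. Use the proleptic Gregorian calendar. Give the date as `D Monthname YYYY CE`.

25 July 849 CE

Julian Day Number of the source date = 2031357.
Converting JDN 2031357 to the Gregorian calendar gives 25 July 849 CE.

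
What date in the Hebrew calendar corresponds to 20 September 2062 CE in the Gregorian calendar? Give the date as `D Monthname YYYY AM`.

15 Elul 5822 AM

Julian Day Number of the source date = 2474453.
Converting JDN 2474453 to the Hebrew calendar gives 15 Elul 5822 AM.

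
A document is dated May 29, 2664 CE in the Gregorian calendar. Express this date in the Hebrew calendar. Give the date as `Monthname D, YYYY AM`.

Both dates share Julian Day Number 2694215; in the Hebrew calendar that is 12 Sivan 6424 AM.

Sivan 12, 6424 AM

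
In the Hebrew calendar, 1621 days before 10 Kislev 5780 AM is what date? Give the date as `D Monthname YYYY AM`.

Counting 1621 days back from JDN 2458826 reaches JDN 2457205, which is 14 Tammuz 5775 AM.

14 Tammuz 5775 AM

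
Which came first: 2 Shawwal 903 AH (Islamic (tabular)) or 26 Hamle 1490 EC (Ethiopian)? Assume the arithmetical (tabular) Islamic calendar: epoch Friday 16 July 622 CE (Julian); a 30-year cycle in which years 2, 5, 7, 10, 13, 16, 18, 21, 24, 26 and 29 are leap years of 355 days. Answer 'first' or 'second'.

Converting both to JDN: 2268346 vs 2268403; the smaller is the first.

first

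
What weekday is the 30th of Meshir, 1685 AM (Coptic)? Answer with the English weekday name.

This is JDN 2440290 (9 March 1969 Gregorian).
2440290 ≡ 6 (mod 7); counting from Monday = 0 gives Sunday.

Sunday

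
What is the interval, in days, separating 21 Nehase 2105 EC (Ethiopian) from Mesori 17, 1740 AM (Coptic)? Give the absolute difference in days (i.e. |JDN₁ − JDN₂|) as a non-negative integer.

JDN of the first date = 2493057.
JDN of the second date = 2460546.
|2460546 − 2493057| = 32511.

32511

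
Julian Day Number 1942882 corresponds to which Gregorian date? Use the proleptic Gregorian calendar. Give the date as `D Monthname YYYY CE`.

Counting from JDN 2299161 = 15 Oct 1582 gives an offset of -356279 days.

1 May 607 CE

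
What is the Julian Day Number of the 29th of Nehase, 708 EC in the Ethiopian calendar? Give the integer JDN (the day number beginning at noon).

In the proleptic Gregorian calendar the same day is 26 August 716.
JDN 2400001 is 17 November 1858 CE (Gregorian), MJD 0; the target day is −417190 days from there, so JDN = 1982811.

1982811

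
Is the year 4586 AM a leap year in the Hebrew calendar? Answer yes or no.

Hebrew year 4586 is year 7 of its 19-year Metonic cycle; leap years are at positions 3, 6, 8, 11, 14, 17, 19, so it is a common year (12 months).

no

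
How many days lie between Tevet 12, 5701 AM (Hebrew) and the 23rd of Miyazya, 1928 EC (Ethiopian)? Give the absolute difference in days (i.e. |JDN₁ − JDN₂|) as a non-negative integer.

First date → JDN 2430006; second date → JDN 2428290.
The interval is |2430006 − 2428290| = 1716 days.

1716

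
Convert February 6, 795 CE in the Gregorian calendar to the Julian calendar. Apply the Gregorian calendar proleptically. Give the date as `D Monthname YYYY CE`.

The Julian–Gregorian offset here is 4 days (Julian trailing).
6 February 795 Gregorian − 4 days → 2 February 795 Julian.

2 February 795 CE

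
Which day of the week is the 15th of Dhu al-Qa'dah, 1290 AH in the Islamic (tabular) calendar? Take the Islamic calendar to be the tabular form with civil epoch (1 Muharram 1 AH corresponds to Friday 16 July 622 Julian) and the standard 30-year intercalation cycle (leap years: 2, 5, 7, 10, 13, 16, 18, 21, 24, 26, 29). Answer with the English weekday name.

This is JDN 2405528 (4 January 1874 Gregorian).
Since JDN mod 7 = 6 (0 = Monday), the day is Sunday.

Sunday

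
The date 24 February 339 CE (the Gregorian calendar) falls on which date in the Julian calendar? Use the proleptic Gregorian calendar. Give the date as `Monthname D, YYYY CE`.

At this point the Julian calendar is 1 day behind the Gregorian.
24 February 339 Gregorian − 1 day → 23 February 339 Julian.

February 23, 339 CE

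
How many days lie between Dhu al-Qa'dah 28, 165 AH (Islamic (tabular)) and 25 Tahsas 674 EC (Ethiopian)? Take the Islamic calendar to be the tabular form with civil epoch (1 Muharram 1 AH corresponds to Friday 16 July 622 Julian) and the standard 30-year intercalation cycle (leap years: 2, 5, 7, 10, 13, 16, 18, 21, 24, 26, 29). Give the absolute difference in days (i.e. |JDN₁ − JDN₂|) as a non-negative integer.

First date → JDN 2006878; second date → JDN 1970148.
The interval is |2006878 − 1970148| = 36730 days.

36730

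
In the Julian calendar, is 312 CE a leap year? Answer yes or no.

yes

312 mod 4 = 0, so it is a leap year in the Julian calendar.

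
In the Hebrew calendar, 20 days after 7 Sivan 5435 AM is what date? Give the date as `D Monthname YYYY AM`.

Counting 20 days forward from JDN 2332993 reaches JDN 2333013, which is 27 Sivan 5435 AM.

27 Sivan 5435 AM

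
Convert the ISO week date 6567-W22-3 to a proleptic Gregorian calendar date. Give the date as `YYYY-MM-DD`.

6567-05-27

ISO week 1 of 6567 is the week containing the first Thursday of 6567.
Week 22, day 3 (Wednesday) lands on 6567-05-27.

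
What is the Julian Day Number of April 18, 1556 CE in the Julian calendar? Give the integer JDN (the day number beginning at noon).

Equivalently 28 April 1556 (proleptic Gregorian).
JDN 2400001 is 17 November 1858 CE (Gregorian), MJD 0; the target day is −110506 days from there, so JDN = 2289495.

2289495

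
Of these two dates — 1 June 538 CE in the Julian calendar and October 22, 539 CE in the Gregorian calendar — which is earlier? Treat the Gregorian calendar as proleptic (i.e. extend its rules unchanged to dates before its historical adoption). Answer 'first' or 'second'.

The two dates have Julian Day Numbers 1917714 and 1918220 respectively.
Since 1917714 < 1918220, the first date comes first.

first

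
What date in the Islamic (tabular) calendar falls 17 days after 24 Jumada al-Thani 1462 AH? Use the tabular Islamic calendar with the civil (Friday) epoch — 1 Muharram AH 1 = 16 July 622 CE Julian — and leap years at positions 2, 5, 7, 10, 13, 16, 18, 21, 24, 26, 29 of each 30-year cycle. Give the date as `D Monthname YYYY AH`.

Counting 17 days forward from JDN 2466341 reaches JDN 2466358, which is 12 Rajab 1462 AH.

12 Rajab 1462 AH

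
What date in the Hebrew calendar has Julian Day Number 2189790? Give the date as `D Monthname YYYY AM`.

29 Nisan 5043 AM

JDN 2189790 is 4 May 1283 in the proleptic Gregorian calendar.
In the Hebrew calendar that day is 29 Nisan 5043 AM.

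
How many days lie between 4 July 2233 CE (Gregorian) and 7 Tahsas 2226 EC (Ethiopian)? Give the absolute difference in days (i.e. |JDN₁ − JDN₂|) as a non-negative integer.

First date → JDN 2536831; second date → JDN 2536998.
The interval is |2536831 − 2536998| = 167 days.

167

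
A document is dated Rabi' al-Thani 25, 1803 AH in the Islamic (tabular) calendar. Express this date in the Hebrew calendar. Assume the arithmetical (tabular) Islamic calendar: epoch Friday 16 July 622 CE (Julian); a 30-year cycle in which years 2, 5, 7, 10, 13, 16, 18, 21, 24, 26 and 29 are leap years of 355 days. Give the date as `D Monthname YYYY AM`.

26 Adar 6131 AM

The source date corresponds to 14 March 2371 in the Gregorian calendar (JDN 2587122).
That day falls on 26 Adar 6131 AM in the Hebrew calendar.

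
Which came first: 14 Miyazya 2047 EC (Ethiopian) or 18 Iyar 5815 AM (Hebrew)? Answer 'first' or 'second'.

The two dates have Julian Day Numbers 2471745 and 2471769 respectively.
Since 2471745 < 2471769, the first date comes first.

first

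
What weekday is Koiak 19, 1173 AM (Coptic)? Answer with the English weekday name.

Wednesday

Equivalently 24 December 1456 Gregorian, JDN 2253211.
Since JDN mod 7 = 2 (0 = Monday), the day is Wednesday.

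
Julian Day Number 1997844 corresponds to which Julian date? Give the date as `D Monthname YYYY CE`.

19 October 757 CE

JDN 1997844 is 23 October 757 in the proleptic Gregorian calendar.
In the Julian calendar that day is 19 October 757 CE.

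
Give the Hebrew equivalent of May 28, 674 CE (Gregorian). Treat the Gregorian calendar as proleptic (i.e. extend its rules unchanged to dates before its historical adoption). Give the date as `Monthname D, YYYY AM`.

Both dates share Julian Day Number 1967381; in the Hebrew calendar that is 14 Sivan 4434 AM.

Sivan 14, 4434 AM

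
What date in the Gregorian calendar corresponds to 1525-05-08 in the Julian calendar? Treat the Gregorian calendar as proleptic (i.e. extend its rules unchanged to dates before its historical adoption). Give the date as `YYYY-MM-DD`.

For dates in this range the Gregorian date is 10 days ahead of the Julian.
8 May 1525 Julian + 10 days → 18 May 1525 Gregorian.

1525-05-18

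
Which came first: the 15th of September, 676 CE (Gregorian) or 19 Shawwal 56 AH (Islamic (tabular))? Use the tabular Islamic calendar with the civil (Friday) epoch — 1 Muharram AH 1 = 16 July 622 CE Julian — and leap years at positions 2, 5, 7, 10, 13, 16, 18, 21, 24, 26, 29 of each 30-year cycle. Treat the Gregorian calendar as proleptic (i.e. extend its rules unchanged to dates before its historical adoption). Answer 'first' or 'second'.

second

The two dates have Julian Day Numbers 1968222 and 1968214 respectively.
Since 1968214 < 1968222, the second date comes first.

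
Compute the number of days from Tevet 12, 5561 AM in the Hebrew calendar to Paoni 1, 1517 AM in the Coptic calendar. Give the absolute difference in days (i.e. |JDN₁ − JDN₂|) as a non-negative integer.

JDN of the first date = 2378858.
JDN of the second date = 2379019.
|2379019 − 2378858| = 161.

161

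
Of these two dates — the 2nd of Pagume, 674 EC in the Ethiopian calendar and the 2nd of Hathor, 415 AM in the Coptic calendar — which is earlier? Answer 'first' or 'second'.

first

The two dates have Julian Day Numbers 1970395 and 1976304 respectively.
Since 1970395 < 1976304, the first date comes first.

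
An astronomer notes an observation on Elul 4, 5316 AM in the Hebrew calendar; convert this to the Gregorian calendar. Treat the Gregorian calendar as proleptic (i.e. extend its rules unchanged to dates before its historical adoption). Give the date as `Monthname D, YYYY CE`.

Both dates share Julian Day Number 2289609; in the Gregorian calendar that is 20 August 1556 CE.

August 20, 1556 CE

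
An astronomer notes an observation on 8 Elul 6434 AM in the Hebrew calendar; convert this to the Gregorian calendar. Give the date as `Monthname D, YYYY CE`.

Both dates share Julian Day Number 2697963; in the Gregorian calendar that is 2 September 2674 CE.

September 2, 2674 CE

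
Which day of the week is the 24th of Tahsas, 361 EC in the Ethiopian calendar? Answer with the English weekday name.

Equivalently 21 December 368 Gregorian, JDN 1855824.
JDN 1855824 mod 7 = 5, and JDN 0 was a Monday, so this is a Saturday.

Saturday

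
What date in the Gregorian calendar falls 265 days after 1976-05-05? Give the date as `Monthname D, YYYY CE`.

January 25, 1977 CE

JDN of 1976-05-05 = 2442904.
2442904 + 265 = 2443169.
JDN 2443169 in the Gregorian calendar is January 25, 1977 CE.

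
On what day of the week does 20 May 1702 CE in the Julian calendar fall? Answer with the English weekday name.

Wednesday

This is JDN 2342853 (31 May 1702 Gregorian).
Since JDN mod 7 = 2 (0 = Monday), the day is Wednesday.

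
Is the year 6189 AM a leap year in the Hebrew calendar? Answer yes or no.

Hebrew year 6189 is year 14 of its 19-year Metonic cycle; leap years are at positions 3, 6, 8, 11, 14, 17, 19, so it is a leap year (13 months).

yes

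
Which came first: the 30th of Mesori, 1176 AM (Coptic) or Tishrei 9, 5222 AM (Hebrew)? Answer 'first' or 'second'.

first

Converting both to JDN: 2254558 vs 2254944; the smaller is the first.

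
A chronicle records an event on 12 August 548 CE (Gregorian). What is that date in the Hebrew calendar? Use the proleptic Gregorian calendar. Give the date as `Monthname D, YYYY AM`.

Julian Day Number of the source date = 1921437.
Converting JDN 1921437 to the Hebrew calendar gives 20 Av 4308 AM.

Av 20, 4308 AM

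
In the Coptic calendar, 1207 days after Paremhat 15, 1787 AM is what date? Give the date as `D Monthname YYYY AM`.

JDN of Paremhat 15, 1787 AM = 2477560.
2477560 + 1207 = 2478767.
JDN 2478767 in the Coptic calendar is 6 Epip 1790 AM.

6 Epip 1790 AM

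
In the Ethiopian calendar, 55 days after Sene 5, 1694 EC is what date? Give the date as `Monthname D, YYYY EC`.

Hamle 30, 1694 EC

Counting 55 days forward from JDN 2342863 reaches JDN 2342918, which is Hamle 30, 1694 EC.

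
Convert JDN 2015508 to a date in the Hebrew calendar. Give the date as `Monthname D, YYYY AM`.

The proleptic Gregorian equivalent of JDN 2015508 is 4 March 806.
In the Hebrew calendar that day is Adar II 6, 4566 AM.

Adar II 6, 4566 AM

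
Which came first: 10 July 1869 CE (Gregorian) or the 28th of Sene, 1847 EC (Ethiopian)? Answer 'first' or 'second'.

second

Converting both to JDN: 2403889 vs 2398769; the smaller is the second.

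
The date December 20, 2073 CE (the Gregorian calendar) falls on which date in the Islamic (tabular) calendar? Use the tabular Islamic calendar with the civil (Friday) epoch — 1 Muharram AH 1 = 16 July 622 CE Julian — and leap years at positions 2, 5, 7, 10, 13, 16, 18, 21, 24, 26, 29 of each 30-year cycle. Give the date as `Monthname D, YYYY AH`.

Dhu al-Hijjah 20, 1496 AH

Both dates share Julian Day Number 2478562; in the tabular Islamic calendar that is 20 Dhu al-Hijjah 1496 AH.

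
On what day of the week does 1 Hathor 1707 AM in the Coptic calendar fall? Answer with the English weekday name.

Equivalently 10 November 1990 Gregorian, JDN 2448206.
Since JDN mod 7 = 5 (0 = Monday), the day is Saturday.

Saturday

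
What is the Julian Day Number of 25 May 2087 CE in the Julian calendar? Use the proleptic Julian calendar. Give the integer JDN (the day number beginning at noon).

2483479

In the Gregorian calendar the same day is 7 June 2087.
JDN 2451545 is 1 January 2000 CE (Gregorian); the target day is +31934 days from there, so JDN = 2483479.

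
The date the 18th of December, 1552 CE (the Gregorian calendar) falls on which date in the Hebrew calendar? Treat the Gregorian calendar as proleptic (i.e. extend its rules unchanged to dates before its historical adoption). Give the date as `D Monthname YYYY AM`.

Both dates share Julian Day Number 2288268; in the Hebrew calendar that is 21 Kislev 5313 AM.

21 Kislev 5313 AM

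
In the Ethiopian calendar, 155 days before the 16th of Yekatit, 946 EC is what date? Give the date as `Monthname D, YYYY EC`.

Meskerem 11, 946 EC

Counting 155 days back from JDN 2069547 reaches JDN 2069392, which is Meskerem 11, 946 EC.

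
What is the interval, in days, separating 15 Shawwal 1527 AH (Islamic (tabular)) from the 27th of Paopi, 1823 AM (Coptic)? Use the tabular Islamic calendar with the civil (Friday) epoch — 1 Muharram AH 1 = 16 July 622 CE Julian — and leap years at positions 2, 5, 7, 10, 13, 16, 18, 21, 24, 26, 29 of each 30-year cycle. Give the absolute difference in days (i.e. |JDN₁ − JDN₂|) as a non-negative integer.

1087

JDN of the first date = 2489484.
JDN of the second date = 2490571.
|2490571 − 2489484| = 1087.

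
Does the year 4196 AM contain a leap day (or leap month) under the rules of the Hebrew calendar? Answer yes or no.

Hebrew year 4196 is year 16 of its 19-year Metonic cycle; leap years are at positions 3, 6, 8, 11, 14, 17, 19, so it is a common year (12 months).

no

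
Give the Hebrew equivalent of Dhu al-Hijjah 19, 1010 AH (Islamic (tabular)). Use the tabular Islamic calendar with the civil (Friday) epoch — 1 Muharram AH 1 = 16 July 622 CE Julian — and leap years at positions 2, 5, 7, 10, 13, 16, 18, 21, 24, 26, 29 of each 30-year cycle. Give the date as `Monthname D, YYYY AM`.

Sivan 21, 5362 AM

Both dates share Julian Day Number 2306339; in the Hebrew calendar that is 21 Sivan 5362 AM.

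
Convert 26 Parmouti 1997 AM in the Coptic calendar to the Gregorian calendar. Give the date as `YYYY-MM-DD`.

Julian Day Number of the source date = 2554304.
Converting JDN 2554304 to the Gregorian calendar gives 6 May 2281 CE.

2281-05-06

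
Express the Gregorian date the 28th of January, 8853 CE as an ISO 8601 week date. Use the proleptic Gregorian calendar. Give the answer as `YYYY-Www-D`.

The weekday is Tuesday (ISO weekday 2).
That Tuesday belongs to ISO week 5 of ISO year 8853.

8853-W05-2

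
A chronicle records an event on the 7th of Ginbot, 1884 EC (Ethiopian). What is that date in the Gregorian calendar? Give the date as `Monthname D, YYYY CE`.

May 14, 1892 CE

Julian Day Number of the source date = 2412233.
Converting JDN 2412233 to the Gregorian calendar gives 14 May 1892 CE.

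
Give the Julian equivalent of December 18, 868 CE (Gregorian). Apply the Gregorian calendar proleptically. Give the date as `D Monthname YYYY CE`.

14 December 868 CE

At this point the Julian calendar is 4 days behind the Gregorian.
18 December 868 Gregorian − 4 days → 14 December 868 Julian.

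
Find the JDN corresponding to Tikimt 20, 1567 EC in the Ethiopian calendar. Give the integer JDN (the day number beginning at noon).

2296251

In the proleptic Gregorian calendar the same day is 27 October 1574.
JDN 2451545 is 1 January 2000 CE (Gregorian); the target day is −155294 days from there, so JDN = 2296251.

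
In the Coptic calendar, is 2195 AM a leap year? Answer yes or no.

yes

2195 mod 4 = 3; in the Coptic calendar a year is leap when year mod 4 = 3, so it is a leap year.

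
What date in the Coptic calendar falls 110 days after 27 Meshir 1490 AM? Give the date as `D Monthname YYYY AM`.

The starting date is JDN 2369063; 2369063 + 110 = 2369173.
JDN 2369173 corresponds to 17 Paoni 1490 AM.

17 Paoni 1490 AM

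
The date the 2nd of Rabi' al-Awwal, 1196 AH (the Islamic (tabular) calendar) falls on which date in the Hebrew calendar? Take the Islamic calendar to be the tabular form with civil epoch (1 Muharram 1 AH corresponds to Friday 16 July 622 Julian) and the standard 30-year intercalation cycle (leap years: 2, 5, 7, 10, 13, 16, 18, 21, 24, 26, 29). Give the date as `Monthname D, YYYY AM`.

Both dates share Julian Day Number 2371968; in the Hebrew calendar that is 1 Adar 5542 AM.

Adar 1, 5542 AM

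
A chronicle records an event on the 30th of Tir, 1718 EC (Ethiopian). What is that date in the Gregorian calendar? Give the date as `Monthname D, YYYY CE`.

February 5, 1726 CE

Julian Day Number of the source date = 2351504.
Converting JDN 2351504 to the Gregorian calendar gives 5 February 1726 CE.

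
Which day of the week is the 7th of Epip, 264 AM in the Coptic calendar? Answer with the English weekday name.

This is JDN 1921397 (3 July 548 Gregorian).
Since JDN mod 7 = 2 (0 = Monday), the day is Wednesday.

Wednesday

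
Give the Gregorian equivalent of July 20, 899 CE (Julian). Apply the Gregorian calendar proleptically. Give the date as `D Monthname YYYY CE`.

For dates in this range the Gregorian date is 4 days ahead of the Julian.
20 July 899 Julian + 4 days → 24 July 899 Gregorian.

24 July 899 CE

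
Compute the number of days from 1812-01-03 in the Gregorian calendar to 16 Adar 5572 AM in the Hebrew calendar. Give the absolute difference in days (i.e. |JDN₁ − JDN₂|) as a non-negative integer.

57

First date → JDN 2382881; second date → JDN 2382938.
The interval is |2382881 − 2382938| = 57 days.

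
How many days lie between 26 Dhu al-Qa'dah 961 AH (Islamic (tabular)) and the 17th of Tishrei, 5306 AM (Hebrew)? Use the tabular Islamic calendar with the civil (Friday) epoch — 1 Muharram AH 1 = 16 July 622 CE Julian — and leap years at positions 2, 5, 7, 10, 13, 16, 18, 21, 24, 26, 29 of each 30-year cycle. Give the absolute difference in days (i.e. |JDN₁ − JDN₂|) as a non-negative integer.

3317

First date → JDN 2288952; second date → JDN 2285635.
The interval is |2288952 − 2285635| = 3317 days.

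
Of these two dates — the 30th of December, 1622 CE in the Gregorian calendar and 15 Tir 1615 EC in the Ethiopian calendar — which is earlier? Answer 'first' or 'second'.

first

First date → JDN 2313847; second date → JDN 2313868.
JDN 2313847 < JDN 2313868, so the first date is earlier.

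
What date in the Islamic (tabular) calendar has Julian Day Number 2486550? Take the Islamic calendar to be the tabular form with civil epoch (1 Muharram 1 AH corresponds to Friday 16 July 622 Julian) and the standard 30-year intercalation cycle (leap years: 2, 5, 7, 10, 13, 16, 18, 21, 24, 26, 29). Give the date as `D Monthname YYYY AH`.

The Gregorian equivalent of JDN 2486550 is 3 November 2095.
In the tabular Islamic calendar that day is 5 Rajab 1519 AH.

5 Rajab 1519 AH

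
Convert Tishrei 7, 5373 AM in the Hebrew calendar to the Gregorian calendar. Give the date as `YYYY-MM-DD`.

1612-10-03

Julian Day Number of the source date = 2310107.
Converting JDN 2310107 to the Gregorian calendar gives 3 October 1612 CE.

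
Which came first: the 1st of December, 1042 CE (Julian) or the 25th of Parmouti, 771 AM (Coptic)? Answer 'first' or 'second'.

Converting both to JDN: 2101983 vs 2106506; the smaller is the first.

first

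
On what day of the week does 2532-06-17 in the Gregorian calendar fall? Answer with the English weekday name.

Since JDN mod 7 = 1 (0 = Monday), the day is Tuesday.

Tuesday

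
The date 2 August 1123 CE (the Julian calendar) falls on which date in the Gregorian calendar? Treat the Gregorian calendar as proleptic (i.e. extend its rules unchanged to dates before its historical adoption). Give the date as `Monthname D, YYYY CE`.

At this point the Julian calendar is 7 days behind the Gregorian.
2 August 1123 Julian + 7 days → 9 August 1123 Gregorian.

August 9, 1123 CE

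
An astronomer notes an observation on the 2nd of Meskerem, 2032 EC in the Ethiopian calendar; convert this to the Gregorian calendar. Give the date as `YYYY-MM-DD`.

Julian Day Number of the source date = 2466045.
Converting JDN 2466045 to the Gregorian calendar gives 13 September 2039 CE.

2039-09-13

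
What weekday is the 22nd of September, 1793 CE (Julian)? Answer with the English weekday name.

This is JDN 2376216 (3 October 1793 Gregorian).
Since JDN mod 7 = 3 (0 = Monday), the day is Thursday.

Thursday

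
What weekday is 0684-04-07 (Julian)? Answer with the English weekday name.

Thursday

This is JDN 1970986 (10 April 684 Gregorian).
1970986 ≡ 3 (mod 7); counting from Monday = 0 gives Thursday.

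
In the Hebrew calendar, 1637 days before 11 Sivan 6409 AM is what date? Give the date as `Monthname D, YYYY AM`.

Kislev 28, 6405 AM

JDN of 11 Sivan 6409 AM = 2688751.
2688751 − 1637 = 2687114.
JDN 2687114 in the Hebrew calendar is Kislev 28, 6405 AM.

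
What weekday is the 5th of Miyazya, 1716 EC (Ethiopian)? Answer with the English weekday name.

Tuesday

In the Gregorian calendar this is 11 April 1724 (JDN 2350839).
JDN 2350839 mod 7 = 1, and JDN 0 was a Monday, so this is a Tuesday.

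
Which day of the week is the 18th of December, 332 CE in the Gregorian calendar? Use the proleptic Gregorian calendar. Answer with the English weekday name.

Sunday

Since JDN mod 7 = 6 (0 = Monday), the day is Sunday.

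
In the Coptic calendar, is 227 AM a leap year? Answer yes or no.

yes

227 mod 4 = 3; in the Coptic calendar a year is leap when year mod 4 = 3, so it is a leap year.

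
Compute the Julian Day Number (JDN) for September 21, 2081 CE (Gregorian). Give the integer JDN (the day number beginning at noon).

2481394

JDN 2451545 is 1 January 2000 CE (Gregorian); the target day is +29849 days from there, so JDN = 2481394.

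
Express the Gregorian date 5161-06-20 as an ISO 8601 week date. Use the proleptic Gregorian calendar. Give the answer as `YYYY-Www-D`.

5161-W25-2

The weekday is Tuesday (ISO weekday 2).
That Tuesday belongs to ISO week 25 of ISO year 5161.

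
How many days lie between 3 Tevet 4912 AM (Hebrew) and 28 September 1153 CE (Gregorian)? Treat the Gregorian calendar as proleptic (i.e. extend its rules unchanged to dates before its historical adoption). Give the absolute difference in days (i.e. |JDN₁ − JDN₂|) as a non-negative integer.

JDN of the first date = 2141807.
JDN of the second date = 2142455.
|2142455 − 2141807| = 648.

648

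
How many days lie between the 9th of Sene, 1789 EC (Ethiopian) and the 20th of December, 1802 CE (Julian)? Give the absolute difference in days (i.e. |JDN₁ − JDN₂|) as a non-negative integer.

First date → JDN 2377566; second date → JDN 2379592.
The interval is |2377566 − 2379592| = 2026 days.

2026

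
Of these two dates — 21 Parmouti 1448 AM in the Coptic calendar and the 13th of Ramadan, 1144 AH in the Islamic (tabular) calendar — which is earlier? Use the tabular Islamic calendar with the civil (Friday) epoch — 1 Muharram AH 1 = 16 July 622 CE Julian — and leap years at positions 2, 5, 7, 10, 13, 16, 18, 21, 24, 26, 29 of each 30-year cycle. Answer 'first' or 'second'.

Converting both to JDN: 2353777 vs 2353729; the smaller is the second.

second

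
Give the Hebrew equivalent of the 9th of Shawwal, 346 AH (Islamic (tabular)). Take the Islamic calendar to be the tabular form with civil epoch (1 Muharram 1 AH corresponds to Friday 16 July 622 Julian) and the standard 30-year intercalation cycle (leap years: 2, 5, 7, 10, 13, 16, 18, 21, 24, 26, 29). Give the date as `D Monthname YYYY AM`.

Both dates share Julian Day Number 2070970; in the Hebrew calendar that is 11 Shevat 4718 AM.

11 Shevat 4718 AM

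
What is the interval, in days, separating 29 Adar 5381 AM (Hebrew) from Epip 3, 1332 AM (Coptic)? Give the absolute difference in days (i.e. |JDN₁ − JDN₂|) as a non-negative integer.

1719

First date → JDN 2313199; second date → JDN 2311480.
The interval is |2313199 − 2311480| = 1719 days.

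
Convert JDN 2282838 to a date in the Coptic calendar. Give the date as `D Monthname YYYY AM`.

1 Meshir 1254 AM

The proleptic Gregorian equivalent of JDN 2282838 is 5 February 1538.
In the Coptic calendar that day is 1 Meshir 1254 AM.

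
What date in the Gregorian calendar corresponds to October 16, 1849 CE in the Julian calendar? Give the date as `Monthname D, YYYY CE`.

The Julian–Gregorian offset here is 12 days (Julian trailing).
16 October 1849 Julian + 12 days → 28 October 1849 Gregorian.

October 28, 1849 CE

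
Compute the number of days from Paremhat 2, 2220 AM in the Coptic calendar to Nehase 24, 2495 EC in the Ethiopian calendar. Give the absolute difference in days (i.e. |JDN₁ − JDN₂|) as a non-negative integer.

194

JDN of the first date = 2635701.
JDN of the second date = 2635507.
|2635507 − 2635701| = 194.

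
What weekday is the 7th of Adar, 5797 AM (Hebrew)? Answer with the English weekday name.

Sunday

Equivalently 22 February 2037 Gregorian, JDN 2465112.
JDN 2465112 mod 7 = 6, and JDN 0 was a Monday, so this is a Sunday.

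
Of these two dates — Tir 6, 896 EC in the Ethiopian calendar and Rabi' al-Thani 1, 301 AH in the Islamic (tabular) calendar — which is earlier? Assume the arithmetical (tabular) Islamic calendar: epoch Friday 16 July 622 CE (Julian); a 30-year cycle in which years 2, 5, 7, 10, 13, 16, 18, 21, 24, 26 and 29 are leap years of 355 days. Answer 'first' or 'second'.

first

The two dates have Julian Day Numbers 2051245 and 2054839 respectively.
Since 2051245 < 2054839, the first date comes first.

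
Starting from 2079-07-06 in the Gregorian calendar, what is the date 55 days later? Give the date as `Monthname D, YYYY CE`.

Counting 55 days forward from JDN 2480586 reaches JDN 2480641, which is August 30, 2079 CE.

August 30, 2079 CE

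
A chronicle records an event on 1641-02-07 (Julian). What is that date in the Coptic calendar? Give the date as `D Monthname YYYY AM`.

13 Meshir 1357 AM

Julian Day Number of the source date = 2320471.
Converting JDN 2320471 to the Coptic calendar gives 13 Meshir 1357 AM.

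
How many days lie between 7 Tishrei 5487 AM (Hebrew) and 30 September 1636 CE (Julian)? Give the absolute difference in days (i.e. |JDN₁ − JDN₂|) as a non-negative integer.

32863

JDN of the first date = 2351743.
JDN of the second date = 2318880.
|2318880 − 2351743| = 32863.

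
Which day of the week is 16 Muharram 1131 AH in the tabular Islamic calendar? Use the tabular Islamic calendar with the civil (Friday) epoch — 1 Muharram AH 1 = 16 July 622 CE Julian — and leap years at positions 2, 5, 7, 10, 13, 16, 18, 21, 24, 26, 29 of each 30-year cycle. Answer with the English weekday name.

Friday

This is JDN 2348889 (9 December 1718 Gregorian).
2348889 ≡ 4 (mod 7); counting from Monday = 0 gives Friday.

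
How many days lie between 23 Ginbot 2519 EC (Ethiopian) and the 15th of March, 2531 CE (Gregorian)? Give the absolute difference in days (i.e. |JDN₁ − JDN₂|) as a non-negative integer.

First date → JDN 2644182; second date → JDN 2645562.
The interval is |2644182 − 2645562| = 1380 days.

1380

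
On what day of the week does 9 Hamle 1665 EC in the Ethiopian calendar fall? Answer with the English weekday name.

Thursday

Equivalently 13 July 1673 Gregorian, JDN 2332305.
JDN 2332305 mod 7 = 3, and JDN 0 was a Monday, so this is a Thursday.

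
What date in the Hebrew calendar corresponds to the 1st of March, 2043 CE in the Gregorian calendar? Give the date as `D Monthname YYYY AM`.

19 Adar I 5803 AM

Both dates share Julian Day Number 2467310; in the Hebrew calendar that is 19 Adar I 5803 AM.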